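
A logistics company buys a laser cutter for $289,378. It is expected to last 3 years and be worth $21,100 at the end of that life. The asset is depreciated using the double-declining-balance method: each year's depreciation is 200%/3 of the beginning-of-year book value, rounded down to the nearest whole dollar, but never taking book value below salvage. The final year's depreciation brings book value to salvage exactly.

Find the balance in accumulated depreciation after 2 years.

Depreciable base = $289,378 − $21,100 = $268,278.
Year 1: ⌊$289,378 × 200%/3⌋ = $192,918. Book value $96,460.
Year 2: ⌊$96,460 × 200%/3⌋ = $64,306. Book value $32,154.
Accumulated through year 2 = $289,378 − $32,154 = $257,224.

$257,224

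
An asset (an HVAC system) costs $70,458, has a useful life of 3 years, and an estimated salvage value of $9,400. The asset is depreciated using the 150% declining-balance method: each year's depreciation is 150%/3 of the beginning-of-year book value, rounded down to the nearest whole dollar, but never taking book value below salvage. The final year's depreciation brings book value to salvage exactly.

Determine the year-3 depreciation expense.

$8,215

Depreciable base = $70,458 − $9,400 = $61,058.
Year 1: ⌊$70,458 × 150%/3⌋ = $35,229. Book value $35,229.
Year 2: ⌊$35,229 × 150%/3⌋ = $17,614. Book value $17,615.
Year 3 (final): $17,615 − $9,400 = $8,215. Book value $9,400.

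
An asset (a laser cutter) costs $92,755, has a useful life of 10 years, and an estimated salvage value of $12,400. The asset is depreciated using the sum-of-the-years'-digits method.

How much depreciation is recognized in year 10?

Depreciable base = $92,755 − $12,400 = $80,355.
Sum of the years' digits = 10+9+8+7+6+5+4+3+2+1 = 55.
Year 1: $80,355 × 10/55 = $14,610. Book value $78,145.
Year 2: $80,355 × 9/55 = $13,149. Book value $64,996.
Year 3: $80,355 × 8/55 = $11,688. Book value $53,308.
Year 4: $80,355 × 7/55 = $10,227. Book value $43,081.
Year 5: $80,355 × 6/55 = $8,766. Book value $34,315.
Year 6: $80,355 × 5/55 = $7,305. Book value $27,010.
Year 7: $80,355 × 4/55 = $5,844. Book value $21,166.
Year 8: $80,355 × 3/55 = $4,383. Book value $16,783.
Year 9: $80,355 × 2/55 = $2,922. Book value $13,861.
Year 10: $80,355 × 1/55 = $1,461. Book value $12,400.

$1,461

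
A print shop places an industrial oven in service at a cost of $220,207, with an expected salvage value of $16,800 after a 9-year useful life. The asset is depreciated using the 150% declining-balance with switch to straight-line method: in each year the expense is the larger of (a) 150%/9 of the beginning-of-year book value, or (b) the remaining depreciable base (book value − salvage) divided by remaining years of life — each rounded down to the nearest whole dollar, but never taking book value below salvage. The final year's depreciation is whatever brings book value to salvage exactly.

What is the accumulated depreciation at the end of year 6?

Depreciable base = $220,207 − $16,800 = $203,407.
Year 1: DB = ⌊$220,207 × 150%/9⌋ = $36,701; SL = ⌊$203,407/9⌋ = $22,600 → take DB $36,701. Book value $183,506.
Year 2: DB = ⌊$183,506 × 150%/9⌋ = $30,584; SL = ⌊$166,706/8⌋ = $20,838 → take DB $30,584. Book value $152,922.
Year 3: DB = ⌊$152,922 × 150%/9⌋ = $25,487; SL = ⌊$136,122/7⌋ = $19,446 → take DB $25,487. Book value $127,435.
Year 4: DB = ⌊$127,435 × 150%/9⌋ = $21,239; SL = ⌊$110,635/6⌋ = $18,439 → take DB $21,239. Book value $106,196.
Year 5: DB = ⌊$106,196 × 150%/9⌋ = $17,699; SL = ⌊$89,396/5⌋ = $17,879 → take SL $17,879. Book value $88,317.
Year 6: DB = ⌊$88,317 × 150%/9⌋ = $14,719; SL = ⌊$71,517/4⌋ = $17,879 → take SL $17,879. Book value $70,438.
Accumulated through year 6 = $220,207 − $70,438 = $149,769.

$149,769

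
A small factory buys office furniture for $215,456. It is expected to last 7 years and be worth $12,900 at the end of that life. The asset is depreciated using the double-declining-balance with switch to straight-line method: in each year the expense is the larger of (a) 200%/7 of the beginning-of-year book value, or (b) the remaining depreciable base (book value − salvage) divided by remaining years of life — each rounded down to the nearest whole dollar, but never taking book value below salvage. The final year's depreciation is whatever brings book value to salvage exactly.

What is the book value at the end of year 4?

Depreciable base = $215,456 − $12,900 = $202,556.
Year 1: DB = ⌊$215,456 × 200%/7⌋ = $61,558; SL = ⌊$202,556/7⌋ = $28,936 → take DB $61,558. Book value $153,898.
Year 2: DB = ⌊$153,898 × 200%/7⌋ = $43,970; SL = ⌊$140,998/6⌋ = $23,499 → take DB $43,970. Book value $109,928.
Year 3: DB = ⌊$109,928 × 200%/7⌋ = $31,408; SL = ⌊$97,028/5⌋ = $19,405 → take DB $31,408. Book value $78,520.
Year 4: DB = ⌊$78,520 × 200%/7⌋ = $22,434; SL = ⌊$65,620/4⌋ = $16,405 → take DB $22,434. Book value $56,086.

$56,086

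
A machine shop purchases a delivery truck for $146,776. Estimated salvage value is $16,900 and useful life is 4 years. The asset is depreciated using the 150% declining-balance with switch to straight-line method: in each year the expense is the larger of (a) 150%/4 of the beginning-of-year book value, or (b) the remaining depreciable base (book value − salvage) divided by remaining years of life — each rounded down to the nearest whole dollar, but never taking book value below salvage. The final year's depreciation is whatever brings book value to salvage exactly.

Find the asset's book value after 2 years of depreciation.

$57,335

Depreciable base = $146,776 − $16,900 = $129,876.
Year 1: DB = ⌊$146,776 × 150%/4⌋ = $55,041; SL = ⌊$129,876/4⌋ = $32,469 → take DB $55,041. Book value $91,735.
Year 2: DB = ⌊$91,735 × 150%/4⌋ = $34,400; SL = ⌊$74,835/3⌋ = $24,945 → take DB $34,400. Book value $57,335.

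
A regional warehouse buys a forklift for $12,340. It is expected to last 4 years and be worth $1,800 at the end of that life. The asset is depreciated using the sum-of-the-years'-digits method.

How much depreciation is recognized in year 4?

Depreciable base = $12,340 − $1,800 = $10,540.
Sum of the years' digits = 4+3+2+1 = 10.
Year 1: $10,540 × 4/10 = $4,216. Book value $8,124.
Year 2: $10,540 × 3/10 = $3,162. Book value $4,962.
Year 3: $10,540 × 2/10 = $2,108. Book value $2,854.
Year 4: $10,540 × 1/10 = $1,054. Book value $1,800.

$1,054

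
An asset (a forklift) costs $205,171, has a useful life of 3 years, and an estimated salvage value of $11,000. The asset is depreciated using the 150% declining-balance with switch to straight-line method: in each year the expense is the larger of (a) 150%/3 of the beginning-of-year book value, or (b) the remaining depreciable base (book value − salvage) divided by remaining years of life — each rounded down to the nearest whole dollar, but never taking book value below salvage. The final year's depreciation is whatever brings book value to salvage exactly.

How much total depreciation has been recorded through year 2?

Depreciable base = $205,171 − $11,000 = $194,171.
Year 1: DB = ⌊$205,171 × 150%/3⌋ = $102,585; SL = ⌊$194,171/3⌋ = $64,723 → take DB $102,585. Book value $102,586.
Year 2: DB = ⌊$102,586 × 150%/3⌋ = $51,293; SL = ⌊$91,586/2⌋ = $45,793 → take DB $51,293. Book value $51,293.
Accumulated through year 2 = $205,171 − $51,293 = $153,878.

$153,878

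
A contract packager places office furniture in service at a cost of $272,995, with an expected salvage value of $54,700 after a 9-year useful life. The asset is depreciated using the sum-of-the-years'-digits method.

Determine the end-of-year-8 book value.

Depreciable base = $272,995 − $54,700 = $218,295.
Sum of the years' digits = 9+8+7+6+5+4+3+2+1 = 45.
Year 1: $218,295 × 9/45 = $43,659. Book value $229,336.
Year 2: $218,295 × 8/45 = $38,808. Book value $190,528.
Year 3: $218,295 × 7/45 = $33,957. Book value $156,571.
Year 4: $218,295 × 6/45 = $29,106. Book value $127,465.
Year 5: $218,295 × 5/45 = $24,255. Book value $103,210.
Year 6: $218,295 × 4/45 = $19,404. Book value $83,806.
Year 7: $218,295 × 3/45 = $14,553. Book value $69,253.
Year 8: $218,295 × 2/45 = $9,702. Book value $59,551.

$59,551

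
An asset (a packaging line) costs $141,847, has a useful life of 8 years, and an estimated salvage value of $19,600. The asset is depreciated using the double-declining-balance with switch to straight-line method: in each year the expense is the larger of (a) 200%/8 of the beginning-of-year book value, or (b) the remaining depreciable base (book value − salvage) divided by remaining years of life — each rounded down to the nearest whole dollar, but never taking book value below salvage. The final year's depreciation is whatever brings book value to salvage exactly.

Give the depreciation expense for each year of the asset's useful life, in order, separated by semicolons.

$35,461; $26,596; $19,947; $14,960; $11,220; $8,415; $5,648; $0

Depreciable base = $141,847 − $19,600 = $122,247.
Year 1: DB = ⌊$141,847 × 200%/8⌋ = $35,461; SL = ⌊$122,247/8⌋ = $15,280 → take DB $35,461. Book value $106,386.
Year 2: DB = ⌊$106,386 × 200%/8⌋ = $26,596; SL = ⌊$86,786/7⌋ = $12,398 → take DB $26,596. Book value $79,790.
Year 3: DB = ⌊$79,790 × 200%/8⌋ = $19,947; SL = ⌊$60,190/6⌋ = $10,031 → take DB $19,947. Book value $59,843.
Year 4: DB = ⌊$59,843 × 200%/8⌋ = $14,960; SL = ⌊$40,243/5⌋ = $8,048 → take DB $14,960. Book value $44,883.
Year 5: DB = ⌊$44,883 × 200%/8⌋ = $11,220; SL = ⌊$25,283/4⌋ = $6,320 → take DB $11,220. Book value $33,663.
Year 6: DB = ⌊$33,663 × 200%/8⌋ = $8,415; SL = ⌊$14,063/3⌋ = $4,687 → take DB $8,415. Book value $25,248.
Year 7: DB = ⌊$25,248 × 200%/8⌋ = $6,312; SL = ⌊$5,648/2⌋ = $2,824 → take DB $6,312, capped at $5,648. Book value $19,600.
Year 8 (final): $19,600 − $19,600 = $0. Book value $19,600.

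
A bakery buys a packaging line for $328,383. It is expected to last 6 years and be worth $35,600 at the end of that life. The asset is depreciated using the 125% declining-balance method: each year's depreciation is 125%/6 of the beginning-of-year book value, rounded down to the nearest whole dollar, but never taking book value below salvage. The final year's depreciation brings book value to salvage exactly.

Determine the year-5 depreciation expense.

$26,872

Depreciable base = $328,383 − $35,600 = $292,783.
Year 1: ⌊$328,383 × 125%/6⌋ = $68,413. Book value $259,970.
Year 2: ⌊$259,970 × 125%/6⌋ = $54,160. Book value $205,810.
Year 3: ⌊$205,810 × 125%/6⌋ = $42,877. Book value $162,933.
Year 4: ⌊$162,933 × 125%/6⌋ = $33,944. Book value $128,989.
Year 5: ⌊$128,989 × 125%/6⌋ = $26,872. Book value $102,117.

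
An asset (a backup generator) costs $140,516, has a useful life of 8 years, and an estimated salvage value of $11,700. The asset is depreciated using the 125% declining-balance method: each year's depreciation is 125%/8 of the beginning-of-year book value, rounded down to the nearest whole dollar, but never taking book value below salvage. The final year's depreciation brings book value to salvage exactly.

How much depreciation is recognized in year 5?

$11,127

Depreciable base = $140,516 − $11,700 = $128,816.
Year 1: ⌊$140,516 × 125%/8⌋ = $21,955. Book value $118,561.
Year 2: ⌊$118,561 × 125%/8⌋ = $18,525. Book value $100,036.
Year 3: ⌊$100,036 × 125%/8⌋ = $15,630. Book value $84,406.
Year 4: ⌊$84,406 × 125%/8⌋ = $13,188. Book value $71,218.
Year 5: ⌊$71,218 × 125%/8⌋ = $11,127. Book value $60,091.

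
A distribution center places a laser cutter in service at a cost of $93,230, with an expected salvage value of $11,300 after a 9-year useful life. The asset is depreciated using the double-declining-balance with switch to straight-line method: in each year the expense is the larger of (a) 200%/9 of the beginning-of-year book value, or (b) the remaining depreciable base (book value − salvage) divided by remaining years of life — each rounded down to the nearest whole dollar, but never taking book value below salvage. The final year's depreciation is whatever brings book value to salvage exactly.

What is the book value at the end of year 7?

$16,054

Depreciable base = $93,230 − $11,300 = $81,930.
Year 1: DB = ⌊$93,230 × 200%/9⌋ = $20,717; SL = ⌊$81,930/9⌋ = $9,103 → take DB $20,717. Book value $72,513.
Year 2: DB = ⌊$72,513 × 200%/9⌋ = $16,114; SL = ⌊$61,213/8⌋ = $7,651 → take DB $16,114. Book value $56,399.
Year 3: DB = ⌊$56,399 × 200%/9⌋ = $12,533; SL = ⌊$45,099/7⌋ = $6,442 → take DB $12,533. Book value $43,866.
Year 4: DB = ⌊$43,866 × 200%/9⌋ = $9,748; SL = ⌊$32,566/6⌋ = $5,427 → take DB $9,748. Book value $34,118.
Year 5: DB = ⌊$34,118 × 200%/9⌋ = $7,581; SL = ⌊$22,818/5⌋ = $4,563 → take DB $7,581. Book value $26,537.
Year 6: DB = ⌊$26,537 × 200%/9⌋ = $5,897; SL = ⌊$15,237/4⌋ = $3,809 → take DB $5,897. Book value $20,640.
Year 7: DB = ⌊$20,640 × 200%/9⌋ = $4,586; SL = ⌊$9,340/3⌋ = $3,113 → take DB $4,586. Book value $16,054.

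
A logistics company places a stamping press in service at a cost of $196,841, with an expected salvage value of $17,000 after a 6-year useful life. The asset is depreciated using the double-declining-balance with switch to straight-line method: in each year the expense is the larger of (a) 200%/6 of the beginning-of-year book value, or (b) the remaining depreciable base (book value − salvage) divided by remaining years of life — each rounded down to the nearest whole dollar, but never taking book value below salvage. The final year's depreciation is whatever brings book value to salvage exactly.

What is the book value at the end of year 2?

Depreciable base = $196,841 − $17,000 = $179,841.
Year 1: DB = ⌊$196,841 × 200%/6⌋ = $65,613; SL = ⌊$179,841/6⌋ = $29,973 → take DB $65,613. Book value $131,228.
Year 2: DB = ⌊$131,228 × 200%/6⌋ = $43,742; SL = ⌊$114,228/5⌋ = $22,845 → take DB $43,742. Book value $87,486.

$87,486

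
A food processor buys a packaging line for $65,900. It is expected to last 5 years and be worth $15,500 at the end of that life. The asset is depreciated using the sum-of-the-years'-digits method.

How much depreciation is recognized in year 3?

$10,080

Depreciable base = $65,900 − $15,500 = $50,400.
Sum of the years' digits = 5+4+3+2+1 = 15.
Year 1: $50,400 × 5/15 = $16,800. Book value $49,100.
Year 2: $50,400 × 4/15 = $13,440. Book value $35,660.
Year 3: $50,400 × 3/15 = $10,080. Book value $25,580.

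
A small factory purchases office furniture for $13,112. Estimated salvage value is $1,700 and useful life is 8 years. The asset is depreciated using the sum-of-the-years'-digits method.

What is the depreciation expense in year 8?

$317

Depreciable base = $13,112 − $1,700 = $11,412.
Sum of the years' digits = 8+7+6+5+4+3+2+1 = 36.
Year 1: $11,412 × 8/36 = $2,536. Book value $10,576.
Year 2: $11,412 × 7/36 = $2,219. Book value $8,357.
Year 3: $11,412 × 6/36 = $1,902. Book value $6,455.
Year 4: $11,412 × 5/36 = $1,585. Book value $4,870.
Year 5: $11,412 × 4/36 = $1,268. Book value $3,602.
Year 6: $11,412 × 3/36 = $951. Book value $2,651.
Year 7: $11,412 × 2/36 = $634. Book value $2,017.
Year 8: $11,412 × 1/36 = $317. Book value $1,700.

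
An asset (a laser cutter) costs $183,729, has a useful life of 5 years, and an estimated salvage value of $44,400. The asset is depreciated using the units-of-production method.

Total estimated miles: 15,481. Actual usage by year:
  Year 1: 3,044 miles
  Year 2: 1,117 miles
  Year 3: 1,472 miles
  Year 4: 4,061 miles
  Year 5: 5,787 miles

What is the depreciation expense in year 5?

Depreciable base = $183,729 − $44,400 = $139,329.
Rate = $139,329 / 15,481 miles = $9 per mile.
Year 1: 3,044 × $9 = $27,396. Book value $156,333.
Year 2: 1,117 × $9 = $10,053. Book value $146,280.
Year 3: 1,472 × $9 = $13,248. Book value $133,032.
Year 4: 4,061 × $9 = $36,549. Book value $96,483.
Year 5: 5,787 × $9 = $52,083. Book value $44,400.

$52,083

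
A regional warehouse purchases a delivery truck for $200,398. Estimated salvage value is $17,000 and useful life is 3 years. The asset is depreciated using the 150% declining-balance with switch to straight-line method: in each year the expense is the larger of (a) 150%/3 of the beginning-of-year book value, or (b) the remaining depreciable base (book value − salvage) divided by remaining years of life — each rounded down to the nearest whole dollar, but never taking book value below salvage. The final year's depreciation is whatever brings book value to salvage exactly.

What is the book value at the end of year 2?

Depreciable base = $200,398 − $17,000 = $183,398.
Year 1: DB = ⌊$200,398 × 150%/3⌋ = $100,199; SL = ⌊$183,398/3⌋ = $61,132 → take DB $100,199. Book value $100,199.
Year 2: DB = ⌊$100,199 × 150%/3⌋ = $50,099; SL = ⌊$83,199/2⌋ = $41,599 → take DB $50,099. Book value $50,100.

$50,100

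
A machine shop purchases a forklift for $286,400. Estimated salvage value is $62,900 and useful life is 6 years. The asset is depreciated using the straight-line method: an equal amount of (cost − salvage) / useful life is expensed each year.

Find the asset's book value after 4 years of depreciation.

$137,400

Depreciable base = $286,400 − $62,900 = $223,500.
Annual expense = $223,500 / 6 = $37,250.
End of year 1: book value $249,150.
End of year 2: book value $211,900.
End of year 3: book value $174,650.
End of year 4: book value $137,400.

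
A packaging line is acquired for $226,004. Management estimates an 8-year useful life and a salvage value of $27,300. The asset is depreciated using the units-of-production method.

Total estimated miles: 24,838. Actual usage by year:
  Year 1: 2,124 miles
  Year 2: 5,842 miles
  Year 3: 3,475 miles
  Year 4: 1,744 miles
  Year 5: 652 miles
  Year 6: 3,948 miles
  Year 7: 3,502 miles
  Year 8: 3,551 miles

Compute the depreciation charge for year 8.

Depreciable base = $226,004 − $27,300 = $198,704.
Rate = $198,704 / 24,838 miles = $8 per mile.
Year 1: 2,124 × $8 = $16,992. Book value $209,012.
Year 2: 5,842 × $8 = $46,736. Book value $162,276.
Year 3: 3,475 × $8 = $27,800. Book value $134,476.
Year 4: 1,744 × $8 = $13,952. Book value $120,524.
Year 5: 652 × $8 = $5,216. Book value $115,308.
Year 6: 3,948 × $8 = $31,584. Book value $83,724.
Year 7: 3,502 × $8 = $28,016. Book value $55,708.
Year 8: 3,551 × $8 = $28,408. Book value $27,300.

$28,408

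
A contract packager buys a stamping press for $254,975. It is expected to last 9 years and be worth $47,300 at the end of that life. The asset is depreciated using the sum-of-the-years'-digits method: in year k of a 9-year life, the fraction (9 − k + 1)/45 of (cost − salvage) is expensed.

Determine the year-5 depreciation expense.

$23,075

Depreciable base = $254,975 − $47,300 = $207,675.
Sum of the years' digits = 9+8+7+6+5+4+3+2+1 = 45.
Year 1: $207,675 × 9/45 = $41,535. Book value $213,440.
Year 2: $207,675 × 8/45 = $36,920. Book value $176,520.
Year 3: $207,675 × 7/45 = $32,305. Book value $144,215.
Year 4: $207,675 × 6/45 = $27,690. Book value $116,525.
Year 5: $207,675 × 5/45 = $23,075. Book value $93,450.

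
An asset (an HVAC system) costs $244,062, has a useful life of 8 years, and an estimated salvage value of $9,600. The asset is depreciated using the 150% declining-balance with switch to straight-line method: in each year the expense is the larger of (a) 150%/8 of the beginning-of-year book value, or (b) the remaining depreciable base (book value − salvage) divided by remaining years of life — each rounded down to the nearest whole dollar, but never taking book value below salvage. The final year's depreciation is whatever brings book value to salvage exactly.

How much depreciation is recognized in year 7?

$24,191

Depreciable base = $244,062 − $9,600 = $234,462.
Year 1: DB = ⌊$244,062 × 150%/8⌋ = $45,761; SL = ⌊$234,462/8⌋ = $29,307 → take DB $45,761. Book value $198,301.
Year 2: DB = ⌊$198,301 × 150%/8⌋ = $37,181; SL = ⌊$188,701/7⌋ = $26,957 → take DB $37,181. Book value $161,120.
Year 3: DB = ⌊$161,120 × 150%/8⌋ = $30,210; SL = ⌊$151,520/6⌋ = $25,253 → take DB $30,210. Book value $130,910.
Year 4: DB = ⌊$130,910 × 150%/8⌋ = $24,545; SL = ⌊$121,310/5⌋ = $24,262 → take DB $24,545. Book value $106,365.
Year 5: DB = ⌊$106,365 × 150%/8⌋ = $19,943; SL = ⌊$96,765/4⌋ = $24,191 → take SL $24,191. Book value $82,174.
Year 6: DB = ⌊$82,174 × 150%/8⌋ = $15,407; SL = ⌊$72,574/3⌋ = $24,191 → take SL $24,191. Book value $57,983.
Year 7: DB = ⌊$57,983 × 150%/8⌋ = $10,871; SL = ⌊$48,383/2⌋ = $24,191 → take SL $24,191. Book value $33,792.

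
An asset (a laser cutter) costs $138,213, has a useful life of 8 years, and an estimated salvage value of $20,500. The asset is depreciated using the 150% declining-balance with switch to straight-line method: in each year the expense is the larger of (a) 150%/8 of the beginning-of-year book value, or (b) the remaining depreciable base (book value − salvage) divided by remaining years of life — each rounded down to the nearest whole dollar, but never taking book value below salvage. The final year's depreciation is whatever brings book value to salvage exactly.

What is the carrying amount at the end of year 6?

$39,461

Depreciable base = $138,213 − $20,500 = $117,713.
Year 1: DB = ⌊$138,213 × 150%/8⌋ = $25,914; SL = ⌊$117,713/8⌋ = $14,714 → take DB $25,914. Book value $112,299.
Year 2: DB = ⌊$112,299 × 150%/8⌋ = $21,056; SL = ⌊$91,799/7⌋ = $13,114 → take DB $21,056. Book value $91,243.
Year 3: DB = ⌊$91,243 × 150%/8⌋ = $17,108; SL = ⌊$70,743/6⌋ = $11,790 → take DB $17,108. Book value $74,135.
Year 4: DB = ⌊$74,135 × 150%/8⌋ = $13,900; SL = ⌊$53,635/5⌋ = $10,727 → take DB $13,900. Book value $60,235.
Year 5: DB = ⌊$60,235 × 150%/8⌋ = $11,294; SL = ⌊$39,735/4⌋ = $9,933 → take DB $11,294. Book value $48,941.
Year 6: DB = ⌊$48,941 × 150%/8⌋ = $9,176; SL = ⌊$28,441/3⌋ = $9,480 → take SL $9,480. Book value $39,461.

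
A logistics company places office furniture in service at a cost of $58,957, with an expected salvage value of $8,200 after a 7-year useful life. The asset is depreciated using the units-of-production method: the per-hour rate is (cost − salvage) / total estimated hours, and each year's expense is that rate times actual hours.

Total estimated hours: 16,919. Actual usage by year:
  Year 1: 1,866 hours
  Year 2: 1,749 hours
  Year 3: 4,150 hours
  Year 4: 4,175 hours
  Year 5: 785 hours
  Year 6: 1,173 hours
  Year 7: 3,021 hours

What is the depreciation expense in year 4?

$12,525

Depreciable base = $58,957 − $8,200 = $50,757.
Rate = $50,757 / 16,919 hours = $3 per hour.
Year 1: 1,866 × $3 = $5,598. Book value $53,359.
Year 2: 1,749 × $3 = $5,247. Book value $48,112.
Year 3: 4,150 × $3 = $12,450. Book value $35,662.
Year 4: 4,175 × $3 = $12,525. Book value $23,137.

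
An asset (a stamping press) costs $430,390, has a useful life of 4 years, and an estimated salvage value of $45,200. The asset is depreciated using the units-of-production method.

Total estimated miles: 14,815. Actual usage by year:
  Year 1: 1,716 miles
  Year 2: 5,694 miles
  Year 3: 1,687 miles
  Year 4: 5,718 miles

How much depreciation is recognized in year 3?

$43,862

Depreciable base = $430,390 − $45,200 = $385,190.
Rate = $385,190 / 14,815 miles = $26 per mile.
Year 1: 1,716 × $26 = $44,616. Book value $385,774.
Year 2: 5,694 × $26 = $148,044. Book value $237,730.
Year 3: 1,687 × $26 = $43,862. Book value $193,868.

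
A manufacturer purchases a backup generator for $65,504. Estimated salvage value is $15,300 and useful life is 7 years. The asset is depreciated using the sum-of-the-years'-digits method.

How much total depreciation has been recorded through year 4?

$39,446

Depreciable base = $65,504 − $15,300 = $50,204.
Sum of the years' digits = 7+6+5+4+3+2+1 = 28.
Year 1: $50,204 × 7/28 = $12,551. Book value $52,953.
Year 2: $50,204 × 6/28 = $10,758. Book value $42,195.
Year 3: $50,204 × 5/28 = $8,965. Book value $33,230.
Year 4: $50,204 × 4/28 = $7,172. Book value $26,058.
Accumulated through year 4 = $65,504 − $26,058 = $39,446.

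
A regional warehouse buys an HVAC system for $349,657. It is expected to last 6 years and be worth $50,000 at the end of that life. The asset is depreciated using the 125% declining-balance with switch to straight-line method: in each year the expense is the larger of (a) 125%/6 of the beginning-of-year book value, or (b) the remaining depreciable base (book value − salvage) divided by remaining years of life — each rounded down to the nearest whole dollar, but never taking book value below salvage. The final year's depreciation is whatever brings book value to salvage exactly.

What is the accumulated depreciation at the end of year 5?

Depreciable base = $349,657 − $50,000 = $299,657.
Year 1: DB = ⌊$349,657 × 125%/6⌋ = $72,845; SL = ⌊$299,657/6⌋ = $49,942 → take DB $72,845. Book value $276,812.
Year 2: DB = ⌊$276,812 × 125%/6⌋ = $57,669; SL = ⌊$226,812/5⌋ = $45,362 → take DB $57,669. Book value $219,143.
Year 3: DB = ⌊$219,143 × 125%/6⌋ = $45,654; SL = ⌊$169,143/4⌋ = $42,285 → take DB $45,654. Book value $173,489.
Year 4: DB = ⌊$173,489 × 125%/6⌋ = $36,143; SL = ⌊$123,489/3⌋ = $41,163 → take SL $41,163. Book value $132,326.
Year 5: DB = ⌊$132,326 × 125%/6⌋ = $27,567; SL = ⌊$82,326/2⌋ = $41,163 → take SL $41,163. Book value $91,163.
Accumulated through year 5 = $349,657 − $91,163 = $258,494.

$258,494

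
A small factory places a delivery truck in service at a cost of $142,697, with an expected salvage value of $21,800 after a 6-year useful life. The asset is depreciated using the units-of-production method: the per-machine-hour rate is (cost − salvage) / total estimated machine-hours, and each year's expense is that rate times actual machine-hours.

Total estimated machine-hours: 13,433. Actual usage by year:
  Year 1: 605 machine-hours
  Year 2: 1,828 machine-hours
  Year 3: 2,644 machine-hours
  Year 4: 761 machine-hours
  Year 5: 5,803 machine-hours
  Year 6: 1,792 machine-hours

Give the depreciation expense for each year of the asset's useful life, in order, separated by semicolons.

Depreciable base = $142,697 − $21,800 = $120,897.
Rate = $120,897 / 13,433 machine-hours = $9 per machine-hour.
Year 1: 605 × $9 = $5,445. Book value $137,252.
Year 2: 1,828 × $9 = $16,452. Book value $120,800.
Year 3: 2,644 × $9 = $23,796. Book value $97,004.
Year 4: 761 × $9 = $6,849. Book value $90,155.
Year 5: 5,803 × $9 = $52,227. Book value $37,928.
Year 6: 1,792 × $9 = $16,128. Book value $21,800.

$5,445; $16,452; $23,796; $6,849; $52,227; $16,128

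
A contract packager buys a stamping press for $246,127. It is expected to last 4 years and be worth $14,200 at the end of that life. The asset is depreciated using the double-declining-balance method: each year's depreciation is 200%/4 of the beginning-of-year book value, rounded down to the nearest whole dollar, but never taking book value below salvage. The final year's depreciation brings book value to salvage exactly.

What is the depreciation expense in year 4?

$16,566

Depreciable base = $246,127 − $14,200 = $231,927.
Year 1: ⌊$246,127 × 200%/4⌋ = $123,063. Book value $123,064.
Year 2: ⌊$123,064 × 200%/4⌋ = $61,532. Book value $61,532.
Year 3: ⌊$61,532 × 200%/4⌋ = $30,766. Book value $30,766.
Year 4 (final): $30,766 − $14,200 = $16,566. Book value $14,200.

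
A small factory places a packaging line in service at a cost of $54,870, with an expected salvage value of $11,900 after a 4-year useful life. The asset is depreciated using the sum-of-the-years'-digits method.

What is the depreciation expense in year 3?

Depreciable base = $54,870 − $11,900 = $42,970.
Sum of the years' digits = 4+3+2+1 = 10.
Year 1: $42,970 × 4/10 = $17,188. Book value $37,682.
Year 2: $42,970 × 3/10 = $12,891. Book value $24,791.
Year 3: $42,970 × 2/10 = $8,594. Book value $16,197.

$8,594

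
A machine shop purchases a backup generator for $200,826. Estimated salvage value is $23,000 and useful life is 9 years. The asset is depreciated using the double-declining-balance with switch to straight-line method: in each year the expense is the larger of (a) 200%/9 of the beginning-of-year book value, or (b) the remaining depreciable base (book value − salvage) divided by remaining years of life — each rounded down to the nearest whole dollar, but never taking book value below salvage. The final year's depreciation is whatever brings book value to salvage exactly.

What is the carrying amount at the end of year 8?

$26,896

Depreciable base = $200,826 − $23,000 = $177,826.
Year 1: DB = ⌊$200,826 × 200%/9⌋ = $44,628; SL = ⌊$177,826/9⌋ = $19,758 → take DB $44,628. Book value $156,198.
Year 2: DB = ⌊$156,198 × 200%/9⌋ = $34,710; SL = ⌊$133,198/8⌋ = $16,649 → take DB $34,710. Book value $121,488.
Year 3: DB = ⌊$121,488 × 200%/9⌋ = $26,997; SL = ⌊$98,488/7⌋ = $14,069 → take DB $26,997. Book value $94,491.
Year 4: DB = ⌊$94,491 × 200%/9⌋ = $20,998; SL = ⌊$71,491/6⌋ = $11,915 → take DB $20,998. Book value $73,493.
Year 5: DB = ⌊$73,493 × 200%/9⌋ = $16,331; SL = ⌊$50,493/5⌋ = $10,098 → take DB $16,331. Book value $57,162.
Year 6: DB = ⌊$57,162 × 200%/9⌋ = $12,702; SL = ⌊$34,162/4⌋ = $8,540 → take DB $12,702. Book value $44,460.
Year 7: DB = ⌊$44,460 × 200%/9⌋ = $9,880; SL = ⌊$21,460/3⌋ = $7,153 → take DB $9,880. Book value $34,580.
Year 8: DB = ⌊$34,580 × 200%/9⌋ = $7,684; SL = ⌊$11,580/2⌋ = $5,790 → take DB $7,684. Book value $26,896.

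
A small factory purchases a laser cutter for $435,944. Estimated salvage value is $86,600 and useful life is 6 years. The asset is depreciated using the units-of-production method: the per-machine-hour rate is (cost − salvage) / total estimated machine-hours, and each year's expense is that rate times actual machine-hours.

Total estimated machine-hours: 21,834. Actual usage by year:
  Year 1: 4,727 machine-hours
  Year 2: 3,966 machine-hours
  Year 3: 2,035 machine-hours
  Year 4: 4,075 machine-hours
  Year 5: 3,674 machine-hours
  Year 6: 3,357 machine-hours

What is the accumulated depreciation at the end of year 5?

$295,632

Depreciable base = $435,944 − $86,600 = $349,344.
Rate = $349,344 / 21,834 machine-hours = $16 per machine-hour.
Year 1: 4,727 × $16 = $75,632. Book value $360,312.
Year 2: 3,966 × $16 = $63,456. Book value $296,856.
Year 3: 2,035 × $16 = $32,560. Book value $264,296.
Year 4: 4,075 × $16 = $65,200. Book value $199,096.
Year 5: 3,674 × $16 = $58,784. Book value $140,312.
Accumulated through year 5 = $435,944 − $140,312 = $295,632.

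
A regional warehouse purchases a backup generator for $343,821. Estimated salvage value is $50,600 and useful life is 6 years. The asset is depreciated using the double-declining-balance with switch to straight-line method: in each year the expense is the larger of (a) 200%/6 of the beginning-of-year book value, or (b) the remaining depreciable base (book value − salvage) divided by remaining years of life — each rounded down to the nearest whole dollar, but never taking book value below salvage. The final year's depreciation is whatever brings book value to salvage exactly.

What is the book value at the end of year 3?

$101,874

Depreciable base = $343,821 − $50,600 = $293,221.
Year 1: DB = ⌊$343,821 × 200%/6⌋ = $114,607; SL = ⌊$293,221/6⌋ = $48,870 → take DB $114,607. Book value $229,214.
Year 2: DB = ⌊$229,214 × 200%/6⌋ = $76,404; SL = ⌊$178,614/5⌋ = $35,722 → take DB $76,404. Book value $152,810.
Year 3: DB = ⌊$152,810 × 200%/6⌋ = $50,936; SL = ⌊$102,210/4⌋ = $25,552 → take DB $50,936. Book value $101,874.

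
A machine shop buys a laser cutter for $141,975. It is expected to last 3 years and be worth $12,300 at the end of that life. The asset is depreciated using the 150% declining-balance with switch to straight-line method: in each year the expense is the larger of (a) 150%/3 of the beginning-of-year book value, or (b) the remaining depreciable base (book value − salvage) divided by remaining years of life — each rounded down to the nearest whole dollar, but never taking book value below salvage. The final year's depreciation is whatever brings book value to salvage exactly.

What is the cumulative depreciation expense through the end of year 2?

Depreciable base = $141,975 − $12,300 = $129,675.
Year 1: DB = ⌊$141,975 × 150%/3⌋ = $70,987; SL = ⌊$129,675/3⌋ = $43,225 → take DB $70,987. Book value $70,988.
Year 2: DB = ⌊$70,988 × 150%/3⌋ = $35,494; SL = ⌊$58,688/2⌋ = $29,344 → take DB $35,494. Book value $35,494.
Accumulated through year 2 = $141,975 − $35,494 = $106,481.

$106,481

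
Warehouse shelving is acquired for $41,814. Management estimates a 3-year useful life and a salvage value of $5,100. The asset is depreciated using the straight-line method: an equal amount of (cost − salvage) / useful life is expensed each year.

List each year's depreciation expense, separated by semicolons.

Depreciable base = $41,814 − $5,100 = $36,714.
Annual expense = $36,714 / 3 = $12,238.
End of year 1: book value $29,576.
End of year 2: book value $17,338.
End of year 3: book value $5,100.

$12,238; $12,238; $12,238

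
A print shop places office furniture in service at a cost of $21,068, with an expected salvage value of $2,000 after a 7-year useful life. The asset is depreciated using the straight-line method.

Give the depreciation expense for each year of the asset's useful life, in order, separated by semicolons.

Depreciable base = $21,068 − $2,000 = $19,068.
Annual expense = $19,068 / 7 = $2,724.
End of year 1: book value $18,344.
End of year 2: book value $15,620.
End of year 3: book value $12,896.
End of year 4: book value $10,172.
End of year 5: book value $7,448.
End of year 6: book value $4,724.
End of year 7: book value $2,000.

$2,724; $2,724; $2,724; $2,724; $2,724; $2,724; $2,724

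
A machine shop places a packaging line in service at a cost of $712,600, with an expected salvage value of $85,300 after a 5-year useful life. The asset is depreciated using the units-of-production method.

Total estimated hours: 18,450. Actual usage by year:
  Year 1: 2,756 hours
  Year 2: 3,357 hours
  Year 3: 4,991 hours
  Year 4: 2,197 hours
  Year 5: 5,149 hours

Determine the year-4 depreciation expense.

Depreciable base = $712,600 − $85,300 = $627,300.
Rate = $627,300 / 18,450 hours = $34 per hour.
Year 1: 2,756 × $34 = $93,704. Book value $618,896.
Year 2: 3,357 × $34 = $114,138. Book value $504,758.
Year 3: 4,991 × $34 = $169,694. Book value $335,064.
Year 4: 2,197 × $34 = $74,698. Book value $260,366.

$74,698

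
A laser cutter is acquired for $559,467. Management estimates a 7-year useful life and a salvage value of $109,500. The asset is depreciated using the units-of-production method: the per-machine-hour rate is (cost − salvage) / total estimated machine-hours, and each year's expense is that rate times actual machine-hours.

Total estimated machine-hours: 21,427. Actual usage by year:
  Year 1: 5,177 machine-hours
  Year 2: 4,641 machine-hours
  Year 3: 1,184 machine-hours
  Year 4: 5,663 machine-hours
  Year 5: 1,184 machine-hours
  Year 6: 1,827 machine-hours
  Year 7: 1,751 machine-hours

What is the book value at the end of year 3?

$328,425

Depreciable base = $559,467 − $109,500 = $449,967.
Rate = $449,967 / 21,427 machine-hours = $21 per machine-hour.
Year 1: 5,177 × $21 = $108,717. Book value $450,750.
Year 2: 4,641 × $21 = $97,461. Book value $353,289.
Year 3: 1,184 × $21 = $24,864. Book value $328,425.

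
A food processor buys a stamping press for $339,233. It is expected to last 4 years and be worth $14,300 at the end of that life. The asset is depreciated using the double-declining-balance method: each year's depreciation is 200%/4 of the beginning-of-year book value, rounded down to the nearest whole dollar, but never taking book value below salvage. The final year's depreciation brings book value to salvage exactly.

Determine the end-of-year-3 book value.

$42,405

Depreciable base = $339,233 − $14,300 = $324,933.
Year 1: ⌊$339,233 × 200%/4⌋ = $169,616. Book value $169,617.
Year 2: ⌊$169,617 × 200%/4⌋ = $84,808. Book value $84,809.
Year 3: ⌊$84,809 × 200%/4⌋ = $42,404. Book value $42,405.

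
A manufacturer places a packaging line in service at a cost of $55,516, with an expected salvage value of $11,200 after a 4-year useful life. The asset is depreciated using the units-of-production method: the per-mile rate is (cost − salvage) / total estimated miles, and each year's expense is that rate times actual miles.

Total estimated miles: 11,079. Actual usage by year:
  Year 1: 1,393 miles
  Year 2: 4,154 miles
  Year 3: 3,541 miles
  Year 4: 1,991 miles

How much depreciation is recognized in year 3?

$14,164

Depreciable base = $55,516 − $11,200 = $44,316.
Rate = $44,316 / 11,079 miles = $4 per mile.
Year 1: 1,393 × $4 = $5,572. Book value $49,944.
Year 2: 4,154 × $4 = $16,616. Book value $33,328.
Year 3: 3,541 × $4 = $14,164. Book value $19,164.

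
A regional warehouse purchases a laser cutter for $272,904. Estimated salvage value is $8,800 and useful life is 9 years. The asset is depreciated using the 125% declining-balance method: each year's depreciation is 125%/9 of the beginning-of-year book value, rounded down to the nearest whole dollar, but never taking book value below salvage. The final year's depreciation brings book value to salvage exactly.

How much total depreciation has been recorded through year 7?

$177,089

Depreciable base = $272,904 − $8,800 = $264,104.
Year 1: ⌊$272,904 × 125%/9⌋ = $37,903. Book value $235,001.
Year 2: ⌊$235,001 × 125%/9⌋ = $32,639. Book value $202,362.
Year 3: ⌊$202,362 × 125%/9⌋ = $28,105. Book value $174,257.
Year 4: ⌊$174,257 × 125%/9⌋ = $24,202. Book value $150,055.
Year 5: ⌊$150,055 × 125%/9⌋ = $20,840. Book value $129,215.
Year 6: ⌊$129,215 × 125%/9⌋ = $17,946. Book value $111,269.
Year 7: ⌊$111,269 × 125%/9⌋ = $15,454. Book value $95,815.
Accumulated through year 7 = $272,904 − $95,815 = $177,089.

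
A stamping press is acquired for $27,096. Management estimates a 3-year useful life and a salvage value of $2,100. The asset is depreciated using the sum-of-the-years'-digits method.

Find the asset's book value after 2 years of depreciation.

Depreciable base = $27,096 − $2,100 = $24,996.
Sum of the years' digits = 3+2+1 = 6.
Year 1: $24,996 × 3/6 = $12,498. Book value $14,598.
Year 2: $24,996 × 2/6 = $8,332. Book value $6,266.

$6,266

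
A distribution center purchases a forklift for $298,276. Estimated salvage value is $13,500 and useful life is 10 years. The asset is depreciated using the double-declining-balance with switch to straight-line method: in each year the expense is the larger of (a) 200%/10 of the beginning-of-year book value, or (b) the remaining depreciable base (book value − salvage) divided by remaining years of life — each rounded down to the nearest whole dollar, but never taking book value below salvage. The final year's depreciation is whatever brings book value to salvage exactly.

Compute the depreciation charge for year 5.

Depreciable base = $298,276 − $13,500 = $284,776.
Year 1: DB = ⌊$298,276 × 200%/10⌋ = $59,655; SL = ⌊$284,776/10⌋ = $28,477 → take DB $59,655. Book value $238,621.
Year 2: DB = ⌊$238,621 × 200%/10⌋ = $47,724; SL = ⌊$225,121/9⌋ = $25,013 → take DB $47,724. Book value $190,897.
Year 3: DB = ⌊$190,897 × 200%/10⌋ = $38,179; SL = ⌊$177,397/8⌋ = $22,174 → take DB $38,179. Book value $152,718.
Year 4: DB = ⌊$152,718 × 200%/10⌋ = $30,543; SL = ⌊$139,218/7⌋ = $19,888 → take DB $30,543. Book value $122,175.
Year 5: DB = ⌊$122,175 × 200%/10⌋ = $24,435; SL = ⌊$108,675/6⌋ = $18,112 → take DB $24,435. Book value $97,740.

$24,435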